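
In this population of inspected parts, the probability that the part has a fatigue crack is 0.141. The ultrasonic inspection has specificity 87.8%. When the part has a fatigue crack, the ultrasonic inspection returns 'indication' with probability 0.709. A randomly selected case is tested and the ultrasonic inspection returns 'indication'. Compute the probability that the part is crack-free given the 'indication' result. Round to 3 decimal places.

P(¬H | E) ≈ 0.512

Let H be the event that the part has a fatigue crack. P(H) = 0.141, so P(¬H) = 0.859. With E the 'indication' result, P(E|H) = 0.709 and P(E|¬H) = 0.122.
P(E) = 0.709·0.141 + 0.122·0.859 = 0.099969 + 0.10480 = 0.20477.
By Bayes' theorem, P(H|E) = 0.099969 / 0.20477 = 0.488. Hence P(¬H|E) = 1 − 0.488 = 0.512.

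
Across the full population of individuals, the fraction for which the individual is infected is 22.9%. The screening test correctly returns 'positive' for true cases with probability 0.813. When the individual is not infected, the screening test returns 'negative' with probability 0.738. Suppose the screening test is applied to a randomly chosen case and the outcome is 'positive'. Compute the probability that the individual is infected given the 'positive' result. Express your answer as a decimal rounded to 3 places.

P(H | E) ≈ 0.480

Write H for 'the individual is infected'. Prior odds H:¬H = 0.229/0.771 = 0.29702. For the 'positive' outcome, the likelihood ratio is 0.813/0.262 = 3.1031.
Posterior odds = 0.29702 × 3.1031 = 0.92166, so P(H|E) = 0.92166/(1+0.92166) = 0.480.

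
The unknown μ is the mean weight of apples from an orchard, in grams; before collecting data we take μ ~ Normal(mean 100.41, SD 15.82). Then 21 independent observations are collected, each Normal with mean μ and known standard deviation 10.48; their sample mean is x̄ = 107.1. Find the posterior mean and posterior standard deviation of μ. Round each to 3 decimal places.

Posterior mean ≈ 106.963; posterior SD ≈ 2.263

With known σ, the Normal prior is conjugate. Weight on the data is w = (n/σ²)/(n/σ² + 1/τ₀²) = 0.191204/(0.191204+0.00399565) = 0.97953.
Posterior mean = w·x̄ + (1−w)·μ₀ = 0.97953·107.1 + 0.020470·100.41 = 106.963. Posterior variance = 1/(0.191204+0.00399565) = 5.12296, so SD = 2.263.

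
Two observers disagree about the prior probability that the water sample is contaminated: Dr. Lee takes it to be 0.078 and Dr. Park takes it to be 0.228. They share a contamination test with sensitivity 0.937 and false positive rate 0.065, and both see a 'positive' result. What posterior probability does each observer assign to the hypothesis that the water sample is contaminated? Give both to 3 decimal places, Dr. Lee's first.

P('+'|H) = 0.937, P('+'|¬H) = 0.065.
Dr. Lee: numerator 0.937·0.078 = 0.073086; evidence = 0.073086+0.065·0.922 = 0.13302; posterior = 0.549.
Dr. Park: numerator 0.937·0.228 = 0.21364; evidence = 0.21364+0.065·0.772 = 0.26382; posterior = 0.810.

Dr. Lee: 0.549; Dr. Park: 0.810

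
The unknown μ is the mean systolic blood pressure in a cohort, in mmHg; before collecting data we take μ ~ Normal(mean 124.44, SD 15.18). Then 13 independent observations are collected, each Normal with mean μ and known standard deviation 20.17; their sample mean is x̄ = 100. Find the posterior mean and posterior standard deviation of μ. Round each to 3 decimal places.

Prior precision 1/τ₀² = 1/15.18² = 0.00433967; data precision n/σ² = 13/20.17² = 0.0319545.
Posterior precision = 0.00433967 + 0.0319545 = 0.0362941, giving posterior SD = 1/√0.0362941 = 5.249.
Posterior mean = (0.00433967·124.44 + 0.0319545·100) / 0.0362941 = 102.922.

Posterior mean ≈ 102.922; posterior SD ≈ 5.249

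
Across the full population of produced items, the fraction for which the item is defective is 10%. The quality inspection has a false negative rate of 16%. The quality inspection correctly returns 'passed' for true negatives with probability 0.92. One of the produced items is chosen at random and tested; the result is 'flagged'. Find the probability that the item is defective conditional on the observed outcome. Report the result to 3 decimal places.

P(H | E) ≈ 0.538

Let H be the event that the item is defective. P(H) = 0.1, so P(¬H) = 0.9. With E the 'flagged' result, P(E|H) = 0.84 and P(E|¬H) = 0.08.
P(E) = 0.84·0.1 + 0.08·0.9 = 0.084000 + 0.072000 = 0.15600.
By Bayes' theorem, P(H|E) = 0.084000 / 0.15600 = 0.538.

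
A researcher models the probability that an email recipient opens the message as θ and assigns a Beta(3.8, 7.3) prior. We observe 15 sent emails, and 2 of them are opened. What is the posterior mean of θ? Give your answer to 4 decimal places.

Posterior mean ≈ 0.2222

Observing 2 successes and 13 failures updates Beta(3.8, 7.3) by adding the success and failure counts to the two shape parameters: α = 3.8+2 = 5.8, β = 7.3+13 = 20.3.
E[θ | data] = 5.8/(5.8+20.3) = 0.2222.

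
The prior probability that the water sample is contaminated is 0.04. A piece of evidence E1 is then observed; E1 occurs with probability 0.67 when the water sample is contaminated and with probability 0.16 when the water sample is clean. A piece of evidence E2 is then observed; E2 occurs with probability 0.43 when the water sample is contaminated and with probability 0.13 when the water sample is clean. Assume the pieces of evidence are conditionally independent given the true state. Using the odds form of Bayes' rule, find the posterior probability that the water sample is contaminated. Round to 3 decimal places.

Prior odds = 0.04/(1−0.04) = 0.041667. In log-odds, ln(0.041667) = -3.1781.
Add log likelihood ratios: ln(4.1875) + ln(3.3077) = 2.6284.
Posterior log-odds = -0.54970, so posterior odds = exp(-0.54970) = 0.57712. Converting, P(H|E) = 0.57712/1.5771 = 0.366.

Posterior probability ≈ 0.366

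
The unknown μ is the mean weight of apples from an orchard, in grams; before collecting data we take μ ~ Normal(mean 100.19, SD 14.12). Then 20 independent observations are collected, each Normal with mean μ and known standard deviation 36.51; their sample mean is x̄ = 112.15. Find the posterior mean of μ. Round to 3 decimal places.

Posterior mean ≈ 109.154

With known σ, the Normal prior is conjugate. Weight on the data is w = (n/σ²)/(n/σ² + 1/τ₀²) = 0.0150040/(0.0150040+0.00501569) = 0.74946.
Posterior mean = w·x̄ + (1−w)·μ₀ = 0.74946·112.15 + 0.25054·100.19 = 109.154.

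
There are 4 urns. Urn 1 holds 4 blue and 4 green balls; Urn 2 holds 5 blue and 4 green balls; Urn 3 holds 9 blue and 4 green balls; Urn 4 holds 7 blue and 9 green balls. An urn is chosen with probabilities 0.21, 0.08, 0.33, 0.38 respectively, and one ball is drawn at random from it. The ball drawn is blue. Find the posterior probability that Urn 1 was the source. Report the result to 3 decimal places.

Tabulate prior·likelihood by source: [1] prior 0.21, lik 0.5, product 0.1050; [2] prior 0.08, lik 0.5556, product 0.04444; [3] prior 0.33, lik 0.6923, product 0.2285; [4] prior 0.38, lik 0.4375, product 0.1663.
Normalizing constant = 0.54416; the posterior for Urn 1 is its product over the sum, 0.1050/0.54416 = 0.193.

Posterior probability ≈ 0.193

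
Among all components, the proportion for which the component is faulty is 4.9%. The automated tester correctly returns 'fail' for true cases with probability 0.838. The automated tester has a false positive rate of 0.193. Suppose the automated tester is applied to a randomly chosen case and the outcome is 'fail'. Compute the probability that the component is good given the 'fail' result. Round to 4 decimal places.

P(¬H | E) ≈ 0.8172

Write H for 'the component is faulty'. Prior odds H:¬H = 0.049/0.951 = 0.051525. For the 'fail' outcome, the likelihood ratio is 0.838/0.193 = 4.3420.
Posterior odds = 0.051525 × 4.3420 = 0.22372, so P(H|E) = 0.22372/(1+0.22372) = 0.1828. Then P(¬H|E) = 1 − 0.1828 = 0.8172.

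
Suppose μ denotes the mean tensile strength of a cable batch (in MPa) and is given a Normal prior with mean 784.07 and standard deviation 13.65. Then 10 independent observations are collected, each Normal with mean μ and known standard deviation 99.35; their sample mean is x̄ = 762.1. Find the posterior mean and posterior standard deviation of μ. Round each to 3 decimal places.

Prior precision 1/τ₀² = 1/13.65² = 0.00536704; data precision n/σ² = 10/99.35² = 0.00101313.
Posterior precision = 0.00536704 + 0.00101313 = 0.00638017, giving posterior SD = 1/√0.00638017 = 12.519.
Posterior mean = (0.00536704·784.07 + 0.00101313·762.1) / 0.00638017 = 780.581.

Posterior mean ≈ 780.581; posterior SD ≈ 12.519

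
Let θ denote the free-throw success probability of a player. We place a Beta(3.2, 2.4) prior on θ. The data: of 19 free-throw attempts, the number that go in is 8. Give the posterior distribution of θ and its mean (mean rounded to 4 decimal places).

Observing 8 successes and 11 failures updates Beta(3.2, 2.4) by adding the success and failure counts to the two shape parameters: α = 3.2+8 = 11.2, β = 2.4+11 = 13.4.
E[θ | data] = 11.2/(11.2+13.4) = 0.4553.

Posterior: Beta(11.2, 13.4); mean ≈ 0.4553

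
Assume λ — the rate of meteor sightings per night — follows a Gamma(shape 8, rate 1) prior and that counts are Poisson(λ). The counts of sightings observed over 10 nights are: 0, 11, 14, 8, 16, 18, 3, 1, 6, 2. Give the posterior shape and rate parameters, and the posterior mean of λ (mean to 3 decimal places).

Total count ∑xᵢ = 79 over n = 10 nights.
Gamma is conjugate to the Poisson likelihood: posterior is Gamma(shape = 8+79 = 87, rate = 1+10 = 11).
Posterior mean = shape/rate = 87/11 = 7.909.

Posterior: Gamma(shape=87, rate=11); mean ≈ 7.909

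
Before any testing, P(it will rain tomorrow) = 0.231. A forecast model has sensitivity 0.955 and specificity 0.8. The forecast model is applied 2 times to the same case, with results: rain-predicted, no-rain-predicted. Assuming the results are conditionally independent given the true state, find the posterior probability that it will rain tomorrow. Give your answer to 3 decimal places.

Posterior P(H) ≈ 0.075

With H the event that it will rain tomorrow, the joint likelihood of the observed sequence is P(data|H) = 0.955·0.045 = 0.042975 and P(data|¬H) = 0.2·0.8 = 0.16000.
Bayes: P(H|data) = 0.231·0.042975 / (0.231·0.042975 + 0.769·0.16000) = 0.0099272/0.13297 = 0.0747.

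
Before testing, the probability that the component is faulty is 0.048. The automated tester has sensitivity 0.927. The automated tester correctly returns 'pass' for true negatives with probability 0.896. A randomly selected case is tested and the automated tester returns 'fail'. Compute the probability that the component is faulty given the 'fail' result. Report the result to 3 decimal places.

P(H | E) ≈ 0.310

Let H be the event that the component is faulty. P(H) = 0.048, so P(¬H) = 0.952. With E the 'fail' result, P(E|H) = 0.927 and P(E|¬H) = 0.104.
P(E) = 0.927·0.048 + 0.104·0.952 = 0.044496 + 0.099008 = 0.14350.
By Bayes' theorem, P(H|E) = 0.044496 / 0.14350 = 0.310.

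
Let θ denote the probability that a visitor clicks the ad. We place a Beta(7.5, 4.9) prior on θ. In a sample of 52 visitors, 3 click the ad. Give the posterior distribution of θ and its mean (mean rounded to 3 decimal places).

The binomial likelihood is conjugate to the Beta prior: with 3 successes and 49 failures, the posterior is Beta(7.5+3, 4.9+49) = Beta(10.5, 53.9).
Posterior mean = α/(α+β) = 10.5/64.4 = 0.163.

Posterior: Beta(10.5, 53.9); mean ≈ 0.163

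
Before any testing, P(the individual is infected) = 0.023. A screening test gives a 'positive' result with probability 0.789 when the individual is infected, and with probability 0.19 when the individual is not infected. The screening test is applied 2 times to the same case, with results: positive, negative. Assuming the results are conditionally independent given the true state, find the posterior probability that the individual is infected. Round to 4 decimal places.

Let H be the event that the individual is infected; start with P(H) = 0.023. P('positive'|H) = 0.789, P('positive'|¬H) = 0.19.
Update on result 1 ('positive'): P(H) ← 0.789·0.0230 / (0.789·0.0230 + 0.19·0.9770) = 0.018147/0.20378 = 0.0891.
Update on result 2 ('negative'): P(H) ← 0.211·0.0891 / (0.211·0.0891 + 0.81·0.9109) = 0.018790/0.75666 = 0.0248.

Posterior P(H) ≈ 0.0248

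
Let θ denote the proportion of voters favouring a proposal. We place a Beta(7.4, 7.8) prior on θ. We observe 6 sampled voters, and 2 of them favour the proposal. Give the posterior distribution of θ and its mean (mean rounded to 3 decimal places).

Posterior: Beta(9.4, 11.8); mean ≈ 0.443

Observing 2 successes and 4 failures updates Beta(7.4, 7.8) by adding the success and failure counts to the two shape parameters: α = 7.4+2 = 9.4, β = 7.8+4 = 11.8.
E[θ | data] = 9.4/(9.4+11.8) = 0.443.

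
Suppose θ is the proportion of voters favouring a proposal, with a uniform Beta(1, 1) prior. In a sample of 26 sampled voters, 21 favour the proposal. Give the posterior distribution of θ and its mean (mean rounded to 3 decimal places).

The binomial likelihood is conjugate to the Beta prior: with 21 successes and 5 failures, the posterior is Beta(1+21, 1+5) = Beta(22, 6).
E[θ | data] = 22/(22+6) = 0.786.

Posterior: Beta(22, 6); mean ≈ 0.786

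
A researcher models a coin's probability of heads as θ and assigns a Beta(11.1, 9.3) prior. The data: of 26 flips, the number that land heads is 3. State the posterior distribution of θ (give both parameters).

The binomial likelihood is conjugate to the Beta prior: with 3 successes and 23 failures, the posterior is Beta(11.1+3, 9.3+23) = Beta(14.1, 32.3).

Posterior: Beta(14.1, 32.3)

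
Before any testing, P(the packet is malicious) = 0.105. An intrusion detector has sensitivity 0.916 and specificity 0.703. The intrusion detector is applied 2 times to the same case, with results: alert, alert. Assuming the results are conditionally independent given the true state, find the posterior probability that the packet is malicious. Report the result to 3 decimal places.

With H the event that the packet is malicious, the joint likelihood of the observed sequence is P(data|H) = 0.916·0.916 = 0.83906 and P(data|¬H) = 0.297·0.297 = 0.088209.
Bayes: P(H|data) = 0.105·0.83906 / (0.105·0.83906 + 0.895·0.088209) = 0.088101/0.16705 = 0.5274.

Posterior P(H) ≈ 0.527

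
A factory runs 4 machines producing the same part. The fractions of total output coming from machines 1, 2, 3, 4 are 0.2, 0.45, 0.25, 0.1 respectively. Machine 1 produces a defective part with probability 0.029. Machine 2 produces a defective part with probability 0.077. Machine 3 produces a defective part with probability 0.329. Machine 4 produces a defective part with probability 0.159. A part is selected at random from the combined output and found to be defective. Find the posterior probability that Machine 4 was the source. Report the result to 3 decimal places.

Tabulate prior·likelihood by source: [1] prior 0.2, lik 0.029, product 0.005800; [2] prior 0.45, lik 0.077, product 0.03465; [3] prior 0.25, lik 0.329, product 0.08225; [4] prior 0.1, lik 0.159, product 0.01590.
Normalizing constant = 0.13860; the posterior for Machine 4 is its product over the sum, 0.01590/0.13860 = 0.115.

Posterior probability ≈ 0.115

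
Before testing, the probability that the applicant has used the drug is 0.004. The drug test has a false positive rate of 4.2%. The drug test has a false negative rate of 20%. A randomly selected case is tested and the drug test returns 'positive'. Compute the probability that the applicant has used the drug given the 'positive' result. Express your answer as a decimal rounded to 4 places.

Write H for 'the applicant has used the drug'. Prior odds H:¬H = 0.004/0.996 = 0.0040161. For the 'positive' outcome, the likelihood ratio is 0.8/0.042 = 19.048.
Posterior odds = 0.0040161 × 19.048 = 0.076496, so P(H|E) = 0.076496/(1+0.076496) = 0.0711.

P(H | E) ≈ 0.0711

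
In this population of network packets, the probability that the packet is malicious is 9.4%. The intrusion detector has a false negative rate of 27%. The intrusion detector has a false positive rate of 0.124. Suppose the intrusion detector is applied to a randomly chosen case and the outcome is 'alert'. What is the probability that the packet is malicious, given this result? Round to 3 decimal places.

P(H | E) ≈ 0.379

Write H for 'the packet is malicious'. Prior odds H:¬H = 0.094/0.906 = 0.10375. For the 'alert' outcome, the likelihood ratio is 0.73/0.124 = 5.8871.
Posterior odds = 0.10375 × 5.8871 = 0.61080, so P(H|E) = 0.61080/(1+0.61080) = 0.379.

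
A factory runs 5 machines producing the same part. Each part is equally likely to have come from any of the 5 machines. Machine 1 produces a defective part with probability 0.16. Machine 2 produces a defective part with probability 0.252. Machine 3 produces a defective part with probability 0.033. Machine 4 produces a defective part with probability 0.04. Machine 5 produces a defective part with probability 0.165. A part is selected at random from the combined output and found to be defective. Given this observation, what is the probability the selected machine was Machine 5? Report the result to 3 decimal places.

Posterior probability ≈ 0.254

P(defective|M1) = 0.16; P(defective|M2) = 0.252; P(defective|M3) = 0.033; P(defective|M4) = 0.04; P(defective|M5) = 0.165.
Prior × likelihood for each source: 0.2·0.16=0.03200, 0.2·0.252=0.05040, 0.2·0.033=0.006600, 0.2·0.04=0.008000, 0.2·0.165=0.03300. Summing gives P(defective) = 0.13000.
P(Machine 5 | defective) = 0.03300 / 0.13000 = 0.254.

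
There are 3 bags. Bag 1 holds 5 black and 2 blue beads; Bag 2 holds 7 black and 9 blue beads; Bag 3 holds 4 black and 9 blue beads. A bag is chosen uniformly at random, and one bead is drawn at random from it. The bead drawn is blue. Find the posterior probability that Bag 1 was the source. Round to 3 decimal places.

Tabulate prior·likelihood by source: [1] prior 0.333333, lik 0.2857, product 0.09524; [2] prior 0.333333, lik 0.5625, product 0.1875; [3] prior 0.333333, lik 0.6923, product 0.2308.
Normalizing constant = 0.51351; the posterior for Bag 1 is its product over the sum, 0.09524/0.51351 = 0.185.

Posterior probability ≈ 0.185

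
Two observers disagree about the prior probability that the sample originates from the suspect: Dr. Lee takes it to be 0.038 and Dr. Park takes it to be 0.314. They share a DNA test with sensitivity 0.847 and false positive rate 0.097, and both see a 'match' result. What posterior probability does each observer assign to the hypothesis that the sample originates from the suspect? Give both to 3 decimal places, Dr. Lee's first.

P('+'|H) = 0.847, P('+'|¬H) = 0.097.
Dr. Lee: numerator 0.847·0.038 = 0.032186; evidence = 0.032186+0.097·0.962 = 0.12550; posterior = 0.256.
Dr. Park: numerator 0.847·0.314 = 0.26596; evidence = 0.26596+0.097·0.686 = 0.33250; posterior = 0.800.

Dr. Lee: 0.256; Dr. Park: 0.800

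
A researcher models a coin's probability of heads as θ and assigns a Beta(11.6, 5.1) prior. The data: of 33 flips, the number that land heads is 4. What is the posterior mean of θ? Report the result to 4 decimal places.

The binomial likelihood is conjugate to the Beta prior: with 4 successes and 29 failures, the posterior is Beta(11.6+4, 5.1+29) = Beta(15.6, 34.1).
E[θ | data] = 15.6/(15.6+34.1) = 0.3139.

Posterior mean ≈ 0.3139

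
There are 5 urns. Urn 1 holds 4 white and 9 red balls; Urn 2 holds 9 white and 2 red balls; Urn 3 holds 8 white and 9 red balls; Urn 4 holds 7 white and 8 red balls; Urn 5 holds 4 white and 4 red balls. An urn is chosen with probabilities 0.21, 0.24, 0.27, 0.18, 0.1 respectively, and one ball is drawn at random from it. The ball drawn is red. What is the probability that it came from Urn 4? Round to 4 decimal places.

Posterior probability ≈ 0.2009

P(red|Urn 1) = 0.6923; P(red|Urn 2) = 0.1818; P(red|Urn 3) = 0.5294; P(red|Urn 4) = 0.5333; P(red|Urn 5) = 0.5.
Prior × likelihood for each source: 0.21·0.6923=0.1454, 0.24·0.1818=0.04364, 0.27·0.5294=0.1429, 0.18·0.5333=0.09600, 0.1·0.5=0.05000. Summing gives P(red) = 0.47796.
P(Urn 4 | red) = 0.09600 / 0.47796 = 0.2009.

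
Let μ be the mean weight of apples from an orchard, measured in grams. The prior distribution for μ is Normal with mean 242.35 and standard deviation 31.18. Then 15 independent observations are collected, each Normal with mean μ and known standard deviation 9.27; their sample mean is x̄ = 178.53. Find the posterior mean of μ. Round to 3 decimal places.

Posterior mean ≈ 178.904

Prior precision 1/τ₀² = 1/31.18² = 0.00102860; data precision n/σ² = 15/9.27² = 0.174555.
Posterior precision = 0.00102860 + 0.174555 = 0.175583.
Posterior mean = (0.00102860·242.35 + 0.174555·178.53) / 0.175583 = 178.904.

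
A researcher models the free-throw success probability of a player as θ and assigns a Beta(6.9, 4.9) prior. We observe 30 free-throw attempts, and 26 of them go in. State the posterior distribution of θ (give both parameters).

Posterior: Beta(32.9, 8.9)

Observing 26 successes and 4 failures updates Beta(6.9, 4.9) by adding the success and failure counts to the two shape parameters: α = 6.9+26 = 32.9, β = 4.9+4 = 8.9.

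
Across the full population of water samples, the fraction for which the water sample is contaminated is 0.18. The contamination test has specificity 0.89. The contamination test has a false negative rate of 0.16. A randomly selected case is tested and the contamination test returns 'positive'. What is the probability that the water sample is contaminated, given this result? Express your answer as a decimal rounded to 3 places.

Let H be the event that the water sample is contaminated. P(H) = 0.18, so P(¬H) = 0.82. With E the 'positive' result, P(E|H) = 0.84 and P(E|¬H) = 0.11.
P(E) = 0.84·0.18 + 0.11·0.82 = 0.15120 + 0.090200 = 0.24140.
By Bayes' theorem, P(H|E) = 0.15120 / 0.24140 = 0.626.

P(H | E) ≈ 0.626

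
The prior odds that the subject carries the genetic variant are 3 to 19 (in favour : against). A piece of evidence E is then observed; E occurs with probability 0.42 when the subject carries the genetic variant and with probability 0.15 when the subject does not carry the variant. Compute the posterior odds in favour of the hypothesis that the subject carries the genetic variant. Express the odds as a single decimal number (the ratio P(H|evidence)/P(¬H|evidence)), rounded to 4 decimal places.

Prior odds = 3/19 = 0.15789. In log-odds, ln(0.15789) = -1.8458.
Add log likelihood ratio: ln(2.8000) = 1.0296.
Posterior log-odds = -0.81621, so posterior odds = exp(-0.81621) = 0.44211.

Posterior odds ≈ 0.4421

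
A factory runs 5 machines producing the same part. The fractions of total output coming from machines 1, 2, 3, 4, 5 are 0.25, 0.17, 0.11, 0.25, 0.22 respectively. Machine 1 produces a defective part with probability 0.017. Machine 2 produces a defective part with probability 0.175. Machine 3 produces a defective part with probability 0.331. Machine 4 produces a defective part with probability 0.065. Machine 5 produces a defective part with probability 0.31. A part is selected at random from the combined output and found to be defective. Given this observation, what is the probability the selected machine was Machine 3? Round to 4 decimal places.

Posterior probability ≈ 0.2351

Tabulate prior·likelihood by source: [1] prior 0.25, lik 0.017, product 0.004250; [2] prior 0.17, lik 0.175, product 0.02975; [3] prior 0.11, lik 0.331, product 0.03641; [4] prior 0.25, lik 0.065, product 0.01625; [5] prior 0.22, lik 0.31, product 0.06820.
Normalizing constant = 0.15486; the posterior for Machine 3 is its product over the sum, 0.03641/0.15486 = 0.2351.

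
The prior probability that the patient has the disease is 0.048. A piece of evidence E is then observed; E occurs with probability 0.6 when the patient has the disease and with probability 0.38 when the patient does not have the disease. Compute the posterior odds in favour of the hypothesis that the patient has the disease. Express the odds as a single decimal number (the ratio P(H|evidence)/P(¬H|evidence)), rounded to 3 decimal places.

Posterior odds ≈ 0.080

Prior odds = 0.048/(1−0.048) = 0.050420.
Likelihood ratio for E = 0.6/0.38 = 1.5789.
Posterior odds = prior odds × LR = 0.079611.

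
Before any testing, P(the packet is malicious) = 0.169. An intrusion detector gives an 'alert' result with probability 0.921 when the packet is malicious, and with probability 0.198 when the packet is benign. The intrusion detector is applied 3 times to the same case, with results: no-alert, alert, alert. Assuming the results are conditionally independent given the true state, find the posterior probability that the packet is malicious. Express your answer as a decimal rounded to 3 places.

Posterior P(H) ≈ 0.302

With H the event that the packet is malicious, the joint likelihood of the observed sequence is P(data|H) = 0.079·0.921·0.921 = 0.067011 and P(data|¬H) = 0.802·0.198·0.198 = 0.031442.
Bayes: P(H|data) = 0.169·0.067011 / (0.169·0.067011 + 0.831·0.031442) = 0.011325/0.037453 = 0.3024.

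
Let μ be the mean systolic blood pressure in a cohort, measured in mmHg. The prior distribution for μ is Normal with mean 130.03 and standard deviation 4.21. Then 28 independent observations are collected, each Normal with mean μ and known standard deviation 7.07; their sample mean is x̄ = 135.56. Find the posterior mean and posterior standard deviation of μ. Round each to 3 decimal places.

Posterior mean ≈ 135.054; posterior SD ≈ 1.274

With known σ, the Normal prior is conjugate. Weight on the data is w = (n/σ²)/(n/σ² + 1/τ₀²) = 0.560169/(0.560169+0.0564204) = 0.90850.
Posterior mean = w·x̄ + (1−w)·μ₀ = 0.90850·135.56 + 0.091504·130.03 = 135.054. Posterior variance = 1/(0.560169+0.0564204) = 1.62182, so SD = 1.274.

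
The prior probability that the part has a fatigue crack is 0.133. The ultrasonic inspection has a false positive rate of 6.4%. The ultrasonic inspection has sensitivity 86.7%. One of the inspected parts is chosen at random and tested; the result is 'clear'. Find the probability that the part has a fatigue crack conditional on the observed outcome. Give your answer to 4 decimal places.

Write H for 'the part has a fatigue crack'. Prior odds H:¬H = 0.133/0.867 = 0.15340. For the 'clear' outcome, the likelihood ratio is 0.133/0.936 = 0.14209.
Posterior odds = 0.15340 × 0.14209 = 0.021798, so P(H|E) = 0.021798/(1+0.021798) = 0.0213.

P(H | E) ≈ 0.0213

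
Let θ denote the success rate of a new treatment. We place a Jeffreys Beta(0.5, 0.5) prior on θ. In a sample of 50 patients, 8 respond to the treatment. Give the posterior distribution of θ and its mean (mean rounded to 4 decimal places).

Observing 8 successes and 42 failures updates Beta(0.5, 0.5) by adding the success and failure counts to the two shape parameters: α = 0.5+8 = 8.5, β = 0.5+42 = 42.5.
E[θ | data] = 8.5/(8.5+42.5) = 0.1667.

Posterior: Beta(8.5, 42.5); mean ≈ 0.1667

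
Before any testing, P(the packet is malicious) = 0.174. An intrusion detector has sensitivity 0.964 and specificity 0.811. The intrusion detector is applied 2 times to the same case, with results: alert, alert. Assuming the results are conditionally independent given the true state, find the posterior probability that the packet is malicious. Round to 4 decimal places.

Posterior P(H) ≈ 0.8457

Let H be the event that the packet is malicious; start with P(H) = 0.174. P('alert'|H) = 0.964, P('alert'|¬H) = 0.189.
Update on result 1 ('alert'): P(H) ← 0.964·0.1740 / (0.964·0.1740 + 0.189·0.8260) = 0.16774/0.32385 = 0.5179.
Update on result 2 ('alert'): P(H) ← 0.964·0.5179 / (0.964·0.5179 + 0.189·0.4821) = 0.49930/0.59041 = 0.8457.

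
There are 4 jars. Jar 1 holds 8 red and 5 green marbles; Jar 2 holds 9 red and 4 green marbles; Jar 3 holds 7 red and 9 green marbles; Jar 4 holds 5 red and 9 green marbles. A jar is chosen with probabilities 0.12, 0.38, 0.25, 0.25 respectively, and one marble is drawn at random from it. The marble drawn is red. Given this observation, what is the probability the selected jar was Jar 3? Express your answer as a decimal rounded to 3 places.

Tabulate prior·likelihood by source: [1] prior 0.12, lik 0.6154, product 0.07385; [2] prior 0.38, lik 0.6923, product 0.2631; [3] prior 0.25, lik 0.4375, product 0.1094; [4] prior 0.25, lik 0.3571, product 0.08929.
Normalizing constant = 0.53558; the posterior for Jar 3 is its product over the sum, 0.1094/0.53558 = 0.204.

Posterior probability ≈ 0.204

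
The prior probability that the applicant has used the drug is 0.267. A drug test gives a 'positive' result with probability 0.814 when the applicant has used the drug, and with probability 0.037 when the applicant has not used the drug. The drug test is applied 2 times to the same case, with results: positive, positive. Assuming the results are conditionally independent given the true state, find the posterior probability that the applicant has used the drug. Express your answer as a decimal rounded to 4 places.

Let H be the event that the applicant has used the drug; start with P(H) = 0.267. P('positive'|H) = 0.814, P('positive'|¬H) = 0.037.
Update on result 1 ('positive'): P(H) ← 0.814·0.2670 / (0.814·0.2670 + 0.037·0.7330) = 0.21734/0.24446 = 0.8891.
Update on result 2 ('positive'): P(H) ← 0.814·0.8891 / (0.814·0.8891 + 0.037·0.1109) = 0.72369/0.72780 = 0.9944.

Posterior P(H) ≈ 0.9944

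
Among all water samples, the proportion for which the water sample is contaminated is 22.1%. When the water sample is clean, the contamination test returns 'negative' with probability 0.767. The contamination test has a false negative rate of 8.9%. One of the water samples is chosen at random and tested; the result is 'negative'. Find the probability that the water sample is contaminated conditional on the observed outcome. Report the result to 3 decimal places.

P(H | E) ≈ 0.032

Let H be the event that the water sample is contaminated. P(H) = 0.221, so P(¬H) = 0.779. With E the 'negative' result, P(E|H) = 0.089 and P(E|¬H) = 0.767.
P(E) = 0.089·0.221 + 0.767·0.779 = 0.019669 + 0.59749 = 0.61716.
By Bayes' theorem, P(H|E) = 0.019669 / 0.61716 = 0.032.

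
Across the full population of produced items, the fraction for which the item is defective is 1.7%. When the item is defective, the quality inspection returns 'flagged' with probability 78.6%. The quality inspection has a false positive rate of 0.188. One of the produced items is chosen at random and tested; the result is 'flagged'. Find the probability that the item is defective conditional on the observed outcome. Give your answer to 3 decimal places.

P(H | E) ≈ 0.067

Write H for 'the item is defective'. Prior odds H:¬H = 0.017/0.983 = 0.017294. For the 'flagged' outcome, the likelihood ratio is 0.786/0.188 = 4.1809.
Posterior odds = 0.017294 × 4.1809 = 0.072304, so P(H|E) = 0.072304/(1+0.072304) = 0.067.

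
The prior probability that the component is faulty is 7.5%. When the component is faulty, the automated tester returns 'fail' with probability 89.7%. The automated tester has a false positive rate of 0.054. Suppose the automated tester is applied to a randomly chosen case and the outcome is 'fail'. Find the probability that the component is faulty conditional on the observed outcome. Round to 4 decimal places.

P(H | E) ≈ 0.5739

Let H be the event that the component is faulty. P(H) = 0.075, so P(¬H) = 0.925. With E the 'fail' result, P(E|H) = 0.897 and P(E|¬H) = 0.054.
P(E) = 0.897·0.075 + 0.054·0.925 = 0.067275 + 0.049950 = 0.11722.
By Bayes' theorem, P(H|E) = 0.067275 / 0.11722 = 0.5739.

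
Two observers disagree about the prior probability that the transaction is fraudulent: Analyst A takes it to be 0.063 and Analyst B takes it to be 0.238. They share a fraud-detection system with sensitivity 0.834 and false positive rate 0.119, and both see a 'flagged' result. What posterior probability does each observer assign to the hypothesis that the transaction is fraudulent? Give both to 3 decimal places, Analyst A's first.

The likelihood ratio for a 'flagged' result is 0.834/0.119 = 7.0084.
Analyst A: prior odds 0.063/0.937 = 0.067236; posterior odds 0.47122; posterior probability 0.320.
Analyst B: prior odds 0.238/0.762 = 0.31234; posterior odds 2.1890; posterior probability 0.686.

Analyst A: 0.320; Analyst B: 0.686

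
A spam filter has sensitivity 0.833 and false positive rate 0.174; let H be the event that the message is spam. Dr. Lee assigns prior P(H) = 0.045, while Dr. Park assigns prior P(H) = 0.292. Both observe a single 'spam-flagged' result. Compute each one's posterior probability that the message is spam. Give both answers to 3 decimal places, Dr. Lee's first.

The likelihood ratio for a 'spam-flagged' result is 0.833/0.174 = 4.7874.
Dr. Lee: prior odds 0.045/0.955 = 0.047120; posterior odds 0.22558; posterior probability 0.184.
Dr. Park: prior odds 0.292/0.708 = 0.41243; posterior odds 1.9744; posterior probability 0.664.

Dr. Lee: 0.184; Dr. Park: 0.664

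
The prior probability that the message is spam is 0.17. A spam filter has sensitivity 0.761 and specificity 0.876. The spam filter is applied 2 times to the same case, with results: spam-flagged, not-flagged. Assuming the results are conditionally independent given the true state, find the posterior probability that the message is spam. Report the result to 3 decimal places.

Posterior P(H) ≈ 0.255

Let H be the event that the message is spam; start with P(H) = 0.17. P('spam-flagged'|H) = 0.761, P('spam-flagged'|¬H) = 0.124.
Update on result 1 ('spam-flagged'): P(H) ← 0.761·0.1700 / (0.761·0.1700 + 0.124·0.8300) = 0.12937/0.23229 = 0.5569.
Update on result 2 ('not-flagged'): P(H) ← 0.239·0.5569 / (0.239·0.5569 + 0.876·0.4431) = 0.13311/0.52123 = 0.2554.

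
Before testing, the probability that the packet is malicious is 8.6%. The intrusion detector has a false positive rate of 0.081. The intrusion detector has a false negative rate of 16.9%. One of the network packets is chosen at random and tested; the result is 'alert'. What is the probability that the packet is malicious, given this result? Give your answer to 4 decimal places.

P(H | E) ≈ 0.4912

Let H be the event that the packet is malicious. P(H) = 0.086, so P(¬H) = 0.914. With E the 'alert' result, P(E|H) = 0.831 and P(E|¬H) = 0.081.
P(E) = 0.831·0.086 + 0.081·0.914 = 0.071466 + 0.074034 = 0.14550.
By Bayes' theorem, P(H|E) = 0.071466 / 0.14550 = 0.4912.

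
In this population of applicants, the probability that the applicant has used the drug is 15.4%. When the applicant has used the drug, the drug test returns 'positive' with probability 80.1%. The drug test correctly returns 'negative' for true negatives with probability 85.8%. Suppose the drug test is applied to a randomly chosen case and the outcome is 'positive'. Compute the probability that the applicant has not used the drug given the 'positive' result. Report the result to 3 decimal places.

P(¬H | E) ≈ 0.493

Let H be the event that the applicant has used the drug. P(H) = 0.154, so P(¬H) = 0.846. With E the 'positive' result, P(E|H) = 0.801 and P(E|¬H) = 0.142.
P(E) = 0.801·0.154 + 0.142·0.846 = 0.12335 + 0.12013 = 0.24349.
By Bayes' theorem, P(H|E) = 0.12335 / 0.24349 = 0.507. Hence P(¬H|E) = 1 − 0.507 = 0.493.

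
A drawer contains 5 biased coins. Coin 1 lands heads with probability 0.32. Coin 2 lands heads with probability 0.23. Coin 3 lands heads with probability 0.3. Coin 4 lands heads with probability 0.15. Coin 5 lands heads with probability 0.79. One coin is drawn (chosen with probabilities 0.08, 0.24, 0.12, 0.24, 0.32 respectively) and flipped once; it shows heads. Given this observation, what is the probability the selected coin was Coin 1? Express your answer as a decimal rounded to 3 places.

Posterior probability ≈ 0.063

Tabulate prior·likelihood by source: [1] prior 0.08, lik 0.32, product 0.02560; [2] prior 0.24, lik 0.23, product 0.05520; [3] prior 0.12, lik 0.3, product 0.03600; [4] prior 0.24, lik 0.15, product 0.03600; [5] prior 0.32, lik 0.79, product 0.2528.
Normalizing constant = 0.40560; the posterior for Coin 1 is its product over the sum, 0.02560/0.40560 = 0.063.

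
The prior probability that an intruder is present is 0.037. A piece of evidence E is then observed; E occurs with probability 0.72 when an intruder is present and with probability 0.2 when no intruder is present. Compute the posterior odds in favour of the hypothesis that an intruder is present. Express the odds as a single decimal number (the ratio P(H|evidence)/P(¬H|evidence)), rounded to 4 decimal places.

Prior odds = 0.037/(1−0.037) = 0.038422.
Likelihood ratio for E = 0.72/0.2 = 3.6000.
Posterior odds = prior odds × LR = 0.13832.

Posterior odds ≈ 0.1383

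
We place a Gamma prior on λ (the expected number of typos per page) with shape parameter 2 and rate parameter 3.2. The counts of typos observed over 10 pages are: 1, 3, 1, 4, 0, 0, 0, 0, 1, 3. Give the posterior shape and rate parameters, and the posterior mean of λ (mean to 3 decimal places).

The Poisson likelihood adds the total count to the shape and the number of exposure periods to the rate. Here ∑xᵢ = 13 and n = 10, so shape 2→15 and rate 3.2→13.2.
Posterior mean = shape/rate = 15/13.2 = 1.136.

Posterior: Gamma(shape=15, rate=13.2); mean ≈ 1.136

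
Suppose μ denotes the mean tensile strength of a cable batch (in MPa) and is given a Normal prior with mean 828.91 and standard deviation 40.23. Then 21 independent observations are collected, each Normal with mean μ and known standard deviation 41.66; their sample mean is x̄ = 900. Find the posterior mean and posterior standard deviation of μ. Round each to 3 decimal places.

Prior precision 1/τ₀² = 1/40.23² = 0.00061787; data precision n/σ² = 21/41.66² = 0.0120999.
Posterior precision = 0.00061787 + 0.0120999 = 0.0127177, giving posterior SD = 1/√0.0127177 = 8.867.
Posterior mean = (0.00061787·828.91 + 0.0120999·900) / 0.0127177 = 896.546.

Posterior mean ≈ 896.546; posterior SD ≈ 8.867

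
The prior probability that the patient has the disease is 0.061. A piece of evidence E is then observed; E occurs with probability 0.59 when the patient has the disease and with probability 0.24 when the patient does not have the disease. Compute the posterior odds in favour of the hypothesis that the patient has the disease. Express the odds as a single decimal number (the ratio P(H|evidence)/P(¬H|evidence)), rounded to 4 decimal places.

Prior odds = 0.061/(1−0.061) = 0.064963.
Likelihood ratio for E = 0.59/0.24 = 2.4583.
Posterior odds = prior odds × LR = 0.15970.

Posterior odds ≈ 0.1597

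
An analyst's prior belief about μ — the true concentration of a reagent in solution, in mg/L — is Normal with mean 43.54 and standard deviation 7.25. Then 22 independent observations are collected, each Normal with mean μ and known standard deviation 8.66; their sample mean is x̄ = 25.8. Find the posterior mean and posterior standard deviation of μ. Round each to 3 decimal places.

Posterior mean ≈ 26.880; posterior SD ≈ 1.789

With known σ, the Normal prior is conjugate. Weight on the data is w = (n/σ²)/(n/σ² + 1/τ₀²) = 0.293351/(0.293351+0.0190250) = 0.93910.
Posterior mean = w·x̄ + (1−w)·μ₀ = 0.93910·25.8 + 0.060904·43.54 = 26.880. Posterior variance = 1/(0.293351+0.0190250) = 3.20128, so SD = 1.789.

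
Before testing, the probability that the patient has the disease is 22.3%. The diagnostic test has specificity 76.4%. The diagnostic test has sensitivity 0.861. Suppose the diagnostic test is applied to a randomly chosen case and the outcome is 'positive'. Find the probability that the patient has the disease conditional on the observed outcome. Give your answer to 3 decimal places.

Let H be the event that the patient has the disease. P(H) = 0.223, so P(¬H) = 0.777. With E the 'positive' result, P(E|H) = 0.861 and P(E|¬H) = 0.236.
P(E) = 0.861·0.223 + 0.236·0.777 = 0.19200 + 0.18337 = 0.37538.
By Bayes' theorem, P(H|E) = 0.19200 / 0.37538 = 0.511.

P(H | E) ≈ 0.511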